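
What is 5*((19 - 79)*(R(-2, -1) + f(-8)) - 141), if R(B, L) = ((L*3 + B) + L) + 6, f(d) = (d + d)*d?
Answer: -39105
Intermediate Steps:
f(d) = 2*d**2 (f(d) = (2*d)*d = 2*d**2)
R(B, L) = 6 + B + 4*L (R(B, L) = ((3*L + B) + L) + 6 = ((B + 3*L) + L) + 6 = (B + 4*L) + 6 = 6 + B + 4*L)
5*((19 - 79)*(R(-2, -1) + f(-8)) - 141) = 5*((19 - 79)*((6 - 2 + 4*(-1)) + 2*(-8)**2) - 141) = 5*(-60*((6 - 2 - 4) + 2*64) - 141) = 5*(-60*(0 + 128) - 141) = 5*(-60*128 - 141) = 5*(-7680 - 141) = 5*(-7821) = -39105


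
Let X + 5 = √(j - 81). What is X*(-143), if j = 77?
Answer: 715 - 286*I ≈ 715.0 - 286.0*I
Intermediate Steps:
X = -5 + 2*I (X = -5 + √(77 - 81) = -5 + √(-4) = -5 + 2*I ≈ -5.0 + 2.0*I)
X*(-143) = (-5 + 2*I)*(-143) = 715 - 286*I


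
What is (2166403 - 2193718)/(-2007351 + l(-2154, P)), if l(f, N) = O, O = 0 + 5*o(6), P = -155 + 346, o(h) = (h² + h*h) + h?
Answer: 9105/668987 ≈ 0.013610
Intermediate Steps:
o(h) = h + 2*h² (o(h) = (h² + h²) + h = 2*h² + h = h + 2*h²)
P = 191
O = 390 (O = 0 + 5*(6*(1 + 2*6)) = 0 + 5*(6*(1 + 12)) = 0 + 5*(6*13) = 0 + 5*78 = 0 + 390 = 390)
l(f, N) = 390
(2166403 - 2193718)/(-2007351 + l(-2154, P)) = (2166403 - 2193718)/(-2007351 + 390) = -27315/(-2006961) = -27315*(-1/2006961) = 9105/668987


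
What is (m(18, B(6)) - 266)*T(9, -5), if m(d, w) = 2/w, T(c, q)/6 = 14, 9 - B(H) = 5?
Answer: -22302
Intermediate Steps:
B(H) = 4 (B(H) = 9 - 1*5 = 9 - 5 = 4)
T(c, q) = 84 (T(c, q) = 6*14 = 84)
(m(18, B(6)) - 266)*T(9, -5) = (2/4 - 266)*84 = (2*(1/4) - 266)*84 = (1/2 - 266)*84 = -531/2*84 = -22302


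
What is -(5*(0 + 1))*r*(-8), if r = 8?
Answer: 320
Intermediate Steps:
-(5*(0 + 1))*r*(-8) = -(5*(0 + 1))*8*(-8) = -(5*1)*8*(-8) = -5*8*(-8) = -40*(-8) = -1*(-320) = 320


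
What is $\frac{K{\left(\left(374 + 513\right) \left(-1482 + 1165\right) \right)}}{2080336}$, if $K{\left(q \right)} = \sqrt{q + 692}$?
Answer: $\frac{i \sqrt{280487}}{2080336} \approx 0.00025458 i$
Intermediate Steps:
$K{\left(q \right)} = \sqrt{692 + q}$
$\frac{K{\left(\left(374 + 513\right) \left(-1482 + 1165\right) \right)}}{2080336} = \frac{\sqrt{692 + \left(374 + 513\right) \left(-1482 + 1165\right)}}{2080336} = \sqrt{692 + 887 \left(-317\right)} \frac{1}{2080336} = \sqrt{692 - 281179} \cdot \frac{1}{2080336} = \sqrt{-280487} \cdot \frac{1}{2080336} = i \sqrt{280487} \cdot \frac{1}{2080336} = \frac{i \sqrt{280487}}{2080336}$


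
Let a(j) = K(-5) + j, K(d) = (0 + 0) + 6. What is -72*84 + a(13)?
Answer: -6029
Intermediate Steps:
K(d) = 6 (K(d) = 0 + 6 = 6)
a(j) = 6 + j
-72*84 + a(13) = -72*84 + (6 + 13) = -6048 + 19 = -6029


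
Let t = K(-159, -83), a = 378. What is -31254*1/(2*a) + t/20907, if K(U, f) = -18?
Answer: -12100759/292698 ≈ -41.342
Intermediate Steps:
t = -18
-31254*1/(2*a) + t/20907 = -31254/(378*2) - 18/20907 = -31254/756 - 18*1/20907 = -31254*1/756 - 2/2323 = -5209/126 - 2/2323 = -12100759/292698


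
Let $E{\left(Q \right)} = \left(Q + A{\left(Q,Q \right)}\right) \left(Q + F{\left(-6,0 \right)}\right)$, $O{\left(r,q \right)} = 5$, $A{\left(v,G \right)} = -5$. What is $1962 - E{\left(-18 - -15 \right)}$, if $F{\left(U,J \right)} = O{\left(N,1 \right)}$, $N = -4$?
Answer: $1978$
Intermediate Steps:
$F{\left(U,J \right)} = 5$
$E{\left(Q \right)} = \left(-5 + Q\right) \left(5 + Q\right)$ ($E{\left(Q \right)} = \left(Q - 5\right) \left(Q + 5\right) = \left(-5 + Q\right) \left(5 + Q\right)$)
$1962 - E{\left(-18 - -15 \right)} = 1962 - \left(-25 + \left(-18 - -15\right)^{2}\right) = 1962 - \left(-25 + \left(-18 + 15\right)^{2}\right) = 1962 - \left(-25 + \left(-3\right)^{2}\right) = 1962 - \left(-25 + 9\right) = 1962 - -16 = 1962 + 16 = 1978$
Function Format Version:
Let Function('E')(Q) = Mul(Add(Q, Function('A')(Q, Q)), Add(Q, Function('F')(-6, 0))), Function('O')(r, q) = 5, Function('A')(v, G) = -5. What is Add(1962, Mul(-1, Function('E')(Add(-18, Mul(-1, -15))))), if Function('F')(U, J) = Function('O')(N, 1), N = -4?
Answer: 1978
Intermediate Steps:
Function('F')(U, J) = 5
Function('E')(Q) = Mul(Add(-5, Q), Add(5, Q)) (Function('E')(Q) = Mul(Add(Q, -5), Add(Q, 5)) = Mul(Add(-5, Q), Add(5, Q)))
Add(1962, Mul(-1, Function('E')(Add(-18, Mul(-1, -15))))) = Add(1962, Mul(-1, Add(-25, Pow(Add(-18, Mul(-1, -15)), 2)))) = Add(1962, Mul(-1, Add(-25, Pow(Add(-18, 15), 2)))) = Add(1962, Mul(-1, Add(-25, Pow(-3, 2)))) = Add(1962, Mul(-1, Add(-25, 9))) = Add(1962, Mul(-1, -16)) = Add(1962, 16) = 1978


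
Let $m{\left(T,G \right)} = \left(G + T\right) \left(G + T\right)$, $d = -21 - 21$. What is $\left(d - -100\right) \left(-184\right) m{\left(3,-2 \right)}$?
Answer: $-10672$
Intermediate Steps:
$d = -42$ ($d = -21 - 21 = -42$)
$m{\left(T,G \right)} = \left(G + T\right)^{2}$
$\left(d - -100\right) \left(-184\right) m{\left(3,-2 \right)} = \left(-42 - -100\right) \left(-184\right) \left(-2 + 3\right)^{2} = \left(-42 + 100\right) \left(-184\right) 1^{2} = 58 \left(-184\right) 1 = \left(-10672\right) 1 = -10672$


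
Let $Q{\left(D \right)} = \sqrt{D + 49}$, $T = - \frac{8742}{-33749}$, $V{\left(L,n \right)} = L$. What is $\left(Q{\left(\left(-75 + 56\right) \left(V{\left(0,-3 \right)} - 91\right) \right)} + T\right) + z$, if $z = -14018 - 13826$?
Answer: $- \frac{939698414}{33749} + \sqrt{1778} \approx -27802.0$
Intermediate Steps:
$z = -27844$
$T = \frac{8742}{33749}$ ($T = \left(-8742\right) \left(- \frac{1}{33749}\right) = \frac{8742}{33749} \approx 0.25903$)
$Q{\left(D \right)} = \sqrt{49 + D}$
$\left(Q{\left(\left(-75 + 56\right) \left(V{\left(0,-3 \right)} - 91\right) \right)} + T\right) + z = \left(\sqrt{49 + \left(-75 + 56\right) \left(0 - 91\right)} + \frac{8742}{33749}\right) - 27844 = \left(\sqrt{49 - -1729} + \frac{8742}{33749}\right) - 27844 = \left(\sqrt{49 + 1729} + \frac{8742}{33749}\right) - 27844 = \left(\sqrt{1778} + \frac{8742}{33749}\right) - 27844 = \left(\frac{8742}{33749} + \sqrt{1778}\right) - 27844 = - \frac{939698414}{33749} + \sqrt{1778}$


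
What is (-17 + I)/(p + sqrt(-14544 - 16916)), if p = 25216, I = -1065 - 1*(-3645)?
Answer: 16157152/158969529 - 28193*I*sqrt(65)/317939058 ≈ 0.10164 - 0.00071491*I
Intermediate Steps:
I = 2580 (I = -1065 + 3645 = 2580)
(-17 + I)/(p + sqrt(-14544 - 16916)) = (-17 + 2580)/(25216 + sqrt(-14544 - 16916)) = 2563/(25216 + sqrt(-31460)) = 2563/(25216 + 22*I*sqrt(65))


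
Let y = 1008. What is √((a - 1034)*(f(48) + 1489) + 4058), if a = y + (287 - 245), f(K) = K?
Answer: 5*√1146 ≈ 169.26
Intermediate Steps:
a = 1050 (a = 1008 + (287 - 245) = 1008 + 42 = 1050)
√((a - 1034)*(f(48) + 1489) + 4058) = √((1050 - 1034)*(48 + 1489) + 4058) = √(16*1537 + 4058) = √(24592 + 4058) = √28650 = 5*√1146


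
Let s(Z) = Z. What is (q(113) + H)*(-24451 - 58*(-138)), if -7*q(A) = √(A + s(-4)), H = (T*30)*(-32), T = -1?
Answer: -15789120 + 16447*√109/7 ≈ -1.5765e+7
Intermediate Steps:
H = 960 (H = -1*30*(-32) = -30*(-32) = 960)
q(A) = -√(-4 + A)/7 (q(A) = -√(A - 4)/7 = -√(-4 + A)/7)
(q(113) + H)*(-24451 - 58*(-138)) = (-√(-4 + 113)/7 + 960)*(-24451 - 58*(-138)) = (-√109/7 + 960)*(-24451 + 8004) = (960 - √109/7)*(-16447) = -15789120 + 16447*√109/7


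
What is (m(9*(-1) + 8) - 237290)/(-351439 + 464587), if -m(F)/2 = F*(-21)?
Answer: -59333/28287 ≈ -2.0975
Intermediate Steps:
m(F) = 42*F (m(F) = -2*F*(-21) = -(-42)*F = 42*F)
(m(9*(-1) + 8) - 237290)/(-351439 + 464587) = (42*(9*(-1) + 8) - 237290)/(-351439 + 464587) = (42*(-9 + 8) - 237290)/113148 = (42*(-1) - 237290)*(1/113148) = (-42 - 237290)*(1/113148) = -237332*1/113148 = -59333/28287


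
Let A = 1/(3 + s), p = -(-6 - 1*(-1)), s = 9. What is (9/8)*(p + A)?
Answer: 183/32 ≈ 5.7188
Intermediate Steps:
p = 5 (p = -(-6 + 1) = -1*(-5) = 5)
A = 1/12 (A = 1/(3 + 9) = 1/12 ≈ 0.083333)
(9/8)*(p + A) = (9/8)*(5 + 1/12) = (9*(⅛))*(61/12) = (9/8)*(61/12) = 183/32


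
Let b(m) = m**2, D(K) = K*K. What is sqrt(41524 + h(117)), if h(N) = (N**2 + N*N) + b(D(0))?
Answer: sqrt(68902) ≈ 262.49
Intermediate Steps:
D(K) = K**2
h(N) = 2*N**2 (h(N) = (N**2 + N*N) + (0**2)**2 = (N**2 + N**2) + 0**2 = 2*N**2 + 0 = 2*N**2)
sqrt(41524 + h(117)) = sqrt(41524 + 2*117**2) = sqrt(41524 + 2*13689) = sqrt(41524 + 27378) = sqrt(68902)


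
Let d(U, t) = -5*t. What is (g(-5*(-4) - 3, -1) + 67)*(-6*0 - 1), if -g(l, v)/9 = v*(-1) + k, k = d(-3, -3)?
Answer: 77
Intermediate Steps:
k = 15 (k = -5*(-3) = 15)
g(l, v) = -135 + 9*v (g(l, v) = -9*(v*(-1) + 15) = -9*(-v + 15) = -9*(15 - v) = -135 + 9*v)
(g(-5*(-4) - 3, -1) + 67)*(-6*0 - 1) = ((-135 + 9*(-1)) + 67)*(-6*0 - 1) = ((-135 - 9) + 67)*(0 - 1) = (-144 + 67)*(-1) = -77*(-1) = 77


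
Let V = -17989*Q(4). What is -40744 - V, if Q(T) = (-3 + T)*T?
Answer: 31212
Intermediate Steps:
Q(T) = T*(-3 + T)
V = -71956 (V = -71956*(-3 + 4) = -71956 ≈ -71956.)
-40744 - V = -40744 - 1*(-71956) = -40744 + 71956 = 31212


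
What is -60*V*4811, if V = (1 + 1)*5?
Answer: -2886600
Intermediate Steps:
V = 10 (V = 2*5 = 10)
-60*V*4811 = -60*10*4811 = -600*4811 = -2886600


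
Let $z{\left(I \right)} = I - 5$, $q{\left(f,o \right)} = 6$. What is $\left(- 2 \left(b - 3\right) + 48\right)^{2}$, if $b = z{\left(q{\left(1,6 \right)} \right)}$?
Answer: $2704$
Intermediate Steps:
$z{\left(I \right)} = -5 + I$
$b = 1$ ($b = -5 + 6 = 1$)
$\left(- 2 \left(b - 3\right) + 48\right)^{2} = \left(- 2 \left(1 - 3\right) + 48\right)^{2} = \left(\left(-2\right) \left(-2\right) + 48\right)^{2} = \left(4 + 48\right)^{2} = 52^{2} = 2704$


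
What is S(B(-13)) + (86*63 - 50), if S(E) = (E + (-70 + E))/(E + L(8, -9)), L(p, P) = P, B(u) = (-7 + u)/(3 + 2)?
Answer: 5374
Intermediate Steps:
B(u) = -7/5 + u/5 (B(u) = (-7 + u)/5 = (-7 + u)*(⅕) = -7/5 + u/5)
S(E) = (-70 + 2*E)/(-9 + E) (S(E) = (E + (-70 + E))/(E - 9) = (-70 + 2*E)/(-9 + E))
S(B(-13)) + (86*63 - 50) = 2*(-35 + (-7/5 + (⅕)*(-13)))/(-9 + (-7/5 + (⅕)*(-13))) + (86*63 - 50) = 2*(-35 + (-7/5 - 13/5))/(-9 + (-7/5 - 13/5)) + (5418 - 50) = 2*(-35 - 4)/(-9 - 4) + 5368 = 2*(-39)/(-13) + 5368 = 2*(-1/13)*(-39) + 5368 = 6 + 5368 = 5374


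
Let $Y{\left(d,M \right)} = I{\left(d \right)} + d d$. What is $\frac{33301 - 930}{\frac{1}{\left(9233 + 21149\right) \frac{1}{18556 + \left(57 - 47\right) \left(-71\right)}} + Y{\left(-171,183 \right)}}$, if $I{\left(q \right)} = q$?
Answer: $\frac{491747861}{441611293} \approx 1.1135$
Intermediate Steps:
$Y{\left(d,M \right)} = d + d^{2}$ ($Y{\left(d,M \right)} = d + d d = d + d^{2}$)
$\frac{33301 - 930}{\frac{1}{\left(9233 + 21149\right) \frac{1}{18556 + \left(57 - 47\right) \left(-71\right)}} + Y{\left(-171,183 \right)}} = \frac{33301 - 930}{\frac{1}{\left(9233 + 21149\right) \frac{1}{18556 + \left(57 - 47\right) \left(-71\right)}} - 171 \left(1 - 171\right)} = \frac{32371}{\frac{1}{30382 \frac{1}{18556 + 10 \left(-71\right)}} - -29070} = \frac{32371}{\frac{1}{30382 \frac{1}{18556 - 710}} + 29070} = \frac{32371}{\frac{1}{30382 \cdot \frac{1}{17846}} + 29070} = \frac{32371}{\frac{1}{\frac{15191}{8923}} + 29070} = \frac{32371}{\frac{8923}{15191} + 29070} = \frac{32371}{\frac{441611293}{15191}} = 32371 \cdot \frac{15191}{441611293} = \frac{491747861}{441611293}$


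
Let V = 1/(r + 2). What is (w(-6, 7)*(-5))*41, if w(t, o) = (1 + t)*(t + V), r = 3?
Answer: -5945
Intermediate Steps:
V = ⅕ (V = 1/(3 + 2) = 1/5 = ⅕ ≈ 0.20000)
w(t, o) = (1 + t)*(⅕ + t) (w(t, o) = (1 + t)*(t + ⅕) = (1 + t)*(⅕ + t))
(w(-6, 7)*(-5))*41 = ((⅕ + (-6)² + (6/5)*(-6))*(-5))*41 = ((⅕ + 36 - 36/5)*(-5))*41 = (29*(-5))*41 = -145*41 = -5945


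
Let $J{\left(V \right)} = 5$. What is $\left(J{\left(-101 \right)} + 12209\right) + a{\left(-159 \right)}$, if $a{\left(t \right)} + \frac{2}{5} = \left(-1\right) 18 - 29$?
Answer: $\frac{60833}{5} \approx 12167.0$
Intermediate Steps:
$a{\left(t \right)} = - \frac{237}{5}$ ($a{\left(t \right)} = - \frac{2}{5} - 47 = - \frac{237}{5}$)
$\left(J{\left(-101 \right)} + 12209\right) + a{\left(-159 \right)} = \left(5 + 12209\right) - \frac{237}{5} = 12214 - \frac{237}{5} = \frac{60833}{5}$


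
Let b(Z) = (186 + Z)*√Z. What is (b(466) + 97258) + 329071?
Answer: 426329 + 652*√466 ≈ 4.4040e+5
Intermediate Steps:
b(Z) = √Z*(186 + Z)
(b(466) + 97258) + 329071 = (√466*(186 + 466) + 97258) + 329071 = (√466*652 + 97258) + 329071 = (652*√466 + 97258) + 329071 = (97258 + 652*√466) + 329071 = 426329 + 652*√466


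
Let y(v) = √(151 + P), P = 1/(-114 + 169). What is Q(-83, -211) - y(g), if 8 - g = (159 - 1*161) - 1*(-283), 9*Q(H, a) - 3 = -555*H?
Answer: 15356/3 - √456830/55 ≈ 5106.4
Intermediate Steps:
P = 1/55 ≈ 0.018182
Q(H, a) = ⅓ - 185*H/3 (Q(H, a) = ⅓ + (-555*H)/9 = ⅓ - 185*H/3)
g = -273 (g = 8 - ((159 - 1*161) - 1*(-283)) = 8 - ((159 - 161) + 283) = 8 - (-2 + 283) = 8 - 1*281 = 8 - 281 = -273)
y(v) = √456830/55 (y(v) = √(151 + 1/55) = √(8306/55) = √456830/55)
Q(-83, -211) - y(g) = (⅓ - 185/3*(-83)) - √456830/55 = (⅓ + 15355/3) - √456830/55 = 15356/3 - √456830/55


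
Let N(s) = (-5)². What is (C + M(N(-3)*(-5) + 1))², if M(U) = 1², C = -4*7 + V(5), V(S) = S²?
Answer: 4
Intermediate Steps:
N(s) = 25
C = -3 (C = -4*7 + 5² = -28 + 25 = -3)
M(U) = 1
(C + M(N(-3)*(-5) + 1))² = (-3 + 1)² = (-2)² = 4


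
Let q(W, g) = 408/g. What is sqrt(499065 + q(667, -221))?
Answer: 3*sqrt(9371297)/13 ≈ 706.44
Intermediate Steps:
sqrt(499065 + q(667, -221)) = sqrt(499065 + 408/(-221)) = sqrt(499065 + 408*(-1/221)) = sqrt(499065 - 24/13) = sqrt(6487821/13) = 3*sqrt(9371297)/13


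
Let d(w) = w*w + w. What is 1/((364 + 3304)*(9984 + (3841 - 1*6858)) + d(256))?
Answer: 1/25620748 ≈ 3.9031e-8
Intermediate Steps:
d(w) = w + w**2 (d(w) = w**2 + w = w + w**2)
1/((364 + 3304)*(9984 + (3841 - 1*6858)) + d(256)) = 1/((364 + 3304)*(9984 + (3841 - 1*6858)) + 256*(1 + 256)) = 1/(3668*(9984 + (3841 - 6858)) + 256*257) = 1/(3668*(9984 - 3017) + 65792) = 1/(3668*6967 + 65792) = 1/(25554956 + 65792) = 1/25620748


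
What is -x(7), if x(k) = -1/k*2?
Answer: 2/7 ≈ 0.28571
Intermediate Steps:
x(k) = -2/k
-x(7) = -(-2)/7 = -1*(-2/7) = 2/7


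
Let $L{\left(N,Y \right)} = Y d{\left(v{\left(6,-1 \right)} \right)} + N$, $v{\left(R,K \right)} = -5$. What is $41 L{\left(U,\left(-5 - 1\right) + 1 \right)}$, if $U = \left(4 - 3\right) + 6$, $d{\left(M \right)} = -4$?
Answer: $1107$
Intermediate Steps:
$U = 7$ ($U = 1 + 6 = 7$)
$L{\left(N,Y \right)} = N - 4 Y$ ($L{\left(N,Y \right)} = Y \left(-4\right) + N = - 4 Y + N = N - 4 Y$)
$41 L{\left(U,\left(-5 - 1\right) + 1 \right)} = 41 \left(7 - 4 \left(\left(-5 - 1\right) + 1\right)\right) = 41 \left(7 - 4 \left(-6 + 1\right)\right) = 41 \left(7 - -20\right) = 41 \left(7 + 20\right) = 41 \cdot 27 = 1107$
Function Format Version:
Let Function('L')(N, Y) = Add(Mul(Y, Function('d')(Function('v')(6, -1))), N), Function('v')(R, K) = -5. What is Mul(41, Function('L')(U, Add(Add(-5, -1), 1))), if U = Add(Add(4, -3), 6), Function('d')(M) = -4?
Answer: 1107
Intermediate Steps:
U = 7 (U = Add(1, 6) = 7)
Function('L')(N, Y) = Add(N, Mul(-4, Y)) (Function('L')(N, Y) = Add(Mul(Y, -4), N) = Add(Mul(-4, Y), N) = Add(N, Mul(-4, Y)))
Mul(41, Function('L')(U, Add(Add(-5, -1), 1))) = Mul(41, Add(7, Mul(-4, Add(Add(-5, -1), 1)))) = Mul(41, Add(7, Mul(-4, Add(-6, 1)))) = Mul(41, Add(7, Mul(-4, -5))) = Mul(41, Add(7, 20)) = Mul(41, 27) = 1107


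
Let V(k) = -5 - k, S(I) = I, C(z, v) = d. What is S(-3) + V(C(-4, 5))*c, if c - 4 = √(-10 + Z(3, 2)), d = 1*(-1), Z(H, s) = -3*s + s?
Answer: -19 - 4*I*√14 ≈ -19.0 - 14.967*I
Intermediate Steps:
Z(H, s) = -2*s
d = -1
C(z, v) = -1
c = 4 + I*√14 (c = 4 + √(-10 - 2*2) = 4 + √(-10 - 4) = 4 + √(-14) = 4 + I*√14 ≈ 4.0 + 3.7417*I)
S(-3) + V(C(-4, 5))*c = -3 + (-5 - 1*(-1))*(4 + I*√14) = -3 + (-5 + 1)*(4 + I*√14) = -3 - 4*(4 + I*√14) = -3 + (-16 - 4*I*√14) = -19 - 4*I*√14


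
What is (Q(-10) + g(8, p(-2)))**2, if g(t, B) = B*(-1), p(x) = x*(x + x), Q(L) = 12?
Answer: 16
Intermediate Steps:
p(x) = 2*x**2 (p(x) = x*(2*x) = 2*x**2)
g(t, B) = -B
(Q(-10) + g(8, p(-2)))**2 = (12 - 2*(-2)**2)**2 = (12 - 2*4)**2 = (12 - 1*8)**2 = (12 - 8)**2 = 4**2 = 16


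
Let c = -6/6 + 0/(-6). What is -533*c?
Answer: 533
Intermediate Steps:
c = -1 (c = -6*⅙ + 0*(-⅙) = -1 + 0 = -1)
-533*c = -533*(-1) = 533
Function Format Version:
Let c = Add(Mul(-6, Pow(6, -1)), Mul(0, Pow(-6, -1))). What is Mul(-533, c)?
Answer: 533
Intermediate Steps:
c = -1 (c = Add(Mul(-6, Rational(1, 6)), Mul(0, Rational(-1, 6))) = Add(-1, 0) = -1)
Mul(-533, c) = Mul(-533, -1) = 533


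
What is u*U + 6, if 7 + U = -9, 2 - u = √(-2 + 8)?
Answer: -26 + 16*√6 ≈ 13.192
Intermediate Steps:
u = 2 - √6 (u = 2 - √(-2 + 8) = 2 - √6 ≈ -0.44949)
U = -16 (U = -7 - 9 = -16)
u*U + 6 = (2 - √6)*(-16) + 6 = (-32 + 16*√6) + 6 = -26 + 16*√6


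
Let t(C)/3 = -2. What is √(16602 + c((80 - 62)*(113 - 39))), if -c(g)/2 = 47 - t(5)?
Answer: 4*√1031 ≈ 128.44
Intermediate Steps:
t(C) = -6 (t(C) = 3*(-2) = -6)
c(g) = -106 (c(g) = -2*(47 - 1*(-6)) = -2*(47 + 6) = -2*53 = -106)
√(16602 + c((80 - 62)*(113 - 39))) = √(16602 - 106) = √16496 = 4*√1031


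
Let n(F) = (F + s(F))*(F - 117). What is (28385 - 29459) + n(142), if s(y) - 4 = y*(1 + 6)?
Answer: 27426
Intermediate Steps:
s(y) = 4 + 7*y (s(y) = 4 + y*(1 + 6) = 4 + y*7 = 4 + 7*y)
n(F) = (-117 + F)*(4 + 8*F) (n(F) = (F + (4 + 7*F))*(F - 117) = (4 + 8*F)*(-117 + F) = (-117 + F)*(4 + 8*F))
(28385 - 29459) + n(142) = (28385 - 29459) + (-468 - 932*142 + 8*142²) = -1074 + (-468 - 132344 + 8*20164) = -1074 + (-468 - 132344 + 161312) = -1074 + 28500 = 27426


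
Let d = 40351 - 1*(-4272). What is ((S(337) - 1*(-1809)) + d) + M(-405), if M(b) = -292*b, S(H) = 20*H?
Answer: 171432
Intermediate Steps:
d = 44623 (d = 40351 + 4272 = 44623)
((S(337) - 1*(-1809)) + d) + M(-405) = ((20*337 - 1*(-1809)) + 44623) - 292*(-405) = ((6740 + 1809) + 44623) + 118260 = (8549 + 44623) + 118260 = 53172 + 118260 = 171432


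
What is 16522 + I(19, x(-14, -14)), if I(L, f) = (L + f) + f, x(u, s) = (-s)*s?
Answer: 16149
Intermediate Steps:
x(u, s) = -s**2
I(L, f) = L + 2*f
16522 + I(19, x(-14, -14)) = 16522 + (19 + 2*(-1*(-14)**2)) = 16522 + (19 + 2*(-1*196)) = 16522 + (19 + 2*(-196)) = 16522 + (19 - 392) = 16522 - 373 = 16149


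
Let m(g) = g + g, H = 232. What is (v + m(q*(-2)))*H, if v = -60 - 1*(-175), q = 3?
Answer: 23896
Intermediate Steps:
v = 115 (v = -60 + 175 = 115)
m(g) = 2*g
(v + m(q*(-2)))*H = (115 + 2*(3*(-2)))*232 = (115 + 2*(-6))*232 = (115 - 12)*232 = 103*232 = 23896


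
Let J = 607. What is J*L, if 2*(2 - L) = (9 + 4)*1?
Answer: -5463/2 ≈ -2731.5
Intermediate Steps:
L = -9/2 (L = 2 - (9 + 4)/2 = 2 - 13/2 = -9/2 ≈ -4.5000)
J*L = 607*(-9/2) = -5463/2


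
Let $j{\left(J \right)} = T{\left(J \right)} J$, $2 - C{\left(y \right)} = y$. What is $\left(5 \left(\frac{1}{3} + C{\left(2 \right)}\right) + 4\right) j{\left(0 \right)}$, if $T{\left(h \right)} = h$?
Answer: $0$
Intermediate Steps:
$C{\left(y \right)} = 2 - y$
$j{\left(J \right)} = J^{2}$ ($j{\left(J \right)} = J J = J^{2}$)
$\left(5 \left(\frac{1}{3} + C{\left(2 \right)}\right) + 4\right) j{\left(0 \right)} = \left(5 \left(\frac{1}{3} + \left(2 - 2\right)\right) + 4\right) 0^{2} = \left(5 \left(\frac{1}{3} + \left(2 - 2\right)\right) + 4\right) 0 = \left(5 \left(\frac{1}{3} + 0\right) + 4\right) 0 = \left(5 \cdot \frac{1}{3} + 4\right) 0 = \left(\frac{5}{3} + 4\right) 0 = \frac{17}{3} \cdot 0 = 0$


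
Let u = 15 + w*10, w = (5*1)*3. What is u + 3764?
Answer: 3929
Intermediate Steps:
w = 15 (w = 5*3 = 15)
u = 165 (u = 15 + 15*10 = 15 + 150 = 165)
u + 3764 = 165 + 3764 = 3929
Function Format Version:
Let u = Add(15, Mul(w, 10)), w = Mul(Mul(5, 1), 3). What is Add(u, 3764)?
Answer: 3929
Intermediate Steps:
w = 15 (w = Mul(5, 3) = 15)
u = 165 (u = Add(15, Mul(15, 10)) = Add(15, 150) = 165)
Add(u, 3764) = Add(165, 3764) = 3929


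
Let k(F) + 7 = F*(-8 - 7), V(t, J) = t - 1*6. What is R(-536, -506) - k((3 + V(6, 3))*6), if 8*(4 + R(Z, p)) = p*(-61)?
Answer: 16525/4 ≈ 4131.3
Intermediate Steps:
R(Z, p) = -4 - 61*p/8 (R(Z, p) = -4 + (p*(-61))/8 = -4 + (-61*p)/8 = -4 - 61*p/8)
V(t, J) = -6 + t (V(t, J) = t - 6 = -6 + t)
k(F) = -7 - 15*F (k(F) = -7 + F*(-8 - 7) = -7 + F*(-15) = -7 - 15*F)
R(-536, -506) - k((3 + V(6, 3))*6) = (-4 - 61/8*(-506)) - (-7 - 15*(3 + (-6 + 6))*6) = (-4 + 15433/4) - (-7 - 15*(3 + 0)*6) = 15417/4 - (-7 - 45*6) = 15417/4 - (-7 - 15*18) = 15417/4 - (-7 - 270) = 15417/4 - 1*(-277) = 15417/4 + 277 = 16525/4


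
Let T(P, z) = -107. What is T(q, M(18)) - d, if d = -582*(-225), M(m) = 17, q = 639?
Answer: -131057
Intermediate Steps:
d = 130950
T(q, M(18)) - d = -107 - 1*130950 = -107 - 130950 = -131057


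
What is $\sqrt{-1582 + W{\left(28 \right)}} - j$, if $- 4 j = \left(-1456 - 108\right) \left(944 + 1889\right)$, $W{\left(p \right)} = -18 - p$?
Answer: $-1107703 + 2 i \sqrt{407} \approx -1.1077 \cdot 10^{6} + 40.349 i$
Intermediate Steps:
$j = 1107703$ ($j = - \frac{\left(-1456 - 108\right) \left(944 + 1889\right)}{4} = - \frac{\left(-1564\right) 2833}{4} = \left(- \frac{1}{4}\right) \left(-4430812\right) = 1107703$)
$\sqrt{-1582 + W{\left(28 \right)}} - j = \sqrt{-1582 - 46} - 1107703 = \sqrt{-1628} - 1107703 = 2 i \sqrt{407} - 1107703 = -1107703 + 2 i \sqrt{407}$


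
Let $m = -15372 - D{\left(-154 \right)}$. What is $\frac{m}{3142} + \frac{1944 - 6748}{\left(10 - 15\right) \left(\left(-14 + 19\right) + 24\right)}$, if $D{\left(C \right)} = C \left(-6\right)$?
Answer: $\frac{6365624}{227795} \approx 27.945$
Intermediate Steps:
$D{\left(C \right)} = - 6 C$
$m = -16296$ ($m = -15372 - \left(-6\right) \left(-154\right) = -15372 - 924 = -16296$)
$\frac{m}{3142} + \frac{1944 - 6748}{\left(10 - 15\right) \left(\left(-14 + 19\right) + 24\right)} = - \frac{16296}{3142} + \frac{1944 - 6748}{\left(10 - 15\right) \left(\left(-14 + 19\right) + 24\right)} = \left(-16296\right) \frac{1}{3142} - \frac{4804}{\left(-5\right) \left(5 + 24\right)} = - \frac{8148}{1571} - \frac{4804}{\left(-5\right) 29} = - \frac{8148}{1571} - \frac{4804}{-145} = - \frac{8148}{1571} - - \frac{4804}{145} = - \frac{8148}{1571} + \frac{4804}{145} = \frac{6365624}{227795}$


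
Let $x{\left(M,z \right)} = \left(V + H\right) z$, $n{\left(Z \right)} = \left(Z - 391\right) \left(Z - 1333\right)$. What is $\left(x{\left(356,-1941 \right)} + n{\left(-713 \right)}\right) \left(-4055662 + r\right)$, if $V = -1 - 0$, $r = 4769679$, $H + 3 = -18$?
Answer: $1643300129262$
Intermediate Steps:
$H = -21$ ($H = -3 - 18 = -21$)
$V = -1$ ($V = -1 + 0 = -1$)
$n{\left(Z \right)} = \left(-1333 + Z\right) \left(-391 + Z\right)$ ($n{\left(Z \right)} = \left(-391 + Z\right) \left(-1333 + Z\right) = \left(-1333 + Z\right) \left(-391 + Z\right)$)
$x{\left(M,z \right)} = - 22 z$ ($x{\left(M,z \right)} = \left(-1 - 21\right) z = - 22 z$)
$\left(x{\left(356,-1941 \right)} + n{\left(-713 \right)}\right) \left(-4055662 + r\right) = \left(\left(-22\right) \left(-1941\right) + \left(521203 + \left(-713\right)^{2} - -1229212\right)\right) \left(-4055662 + 4769679\right) = \left(42702 + \left(521203 + 508369 + 1229212\right)\right) 714017 = \left(42702 + 2258784\right) 714017 = 2301486 \cdot 714017 = 1643300129262$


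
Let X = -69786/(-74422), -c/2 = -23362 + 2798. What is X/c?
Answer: 34893/1530414008 ≈ 2.2800e-5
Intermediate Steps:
c = 41128 (c = -2*(-23362 + 2798) = -2*(-20564) = 41128)
X = 34893/37211 (X = -69786*(-1/74422) = 34893/37211 ≈ 0.93771)
X/c = (34893/37211)/41128 = (34893/37211)*(1/41128) = 34893/1530414008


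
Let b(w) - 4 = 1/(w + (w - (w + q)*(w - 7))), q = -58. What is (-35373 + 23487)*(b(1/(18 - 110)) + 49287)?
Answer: -2016895810670370/3442549 ≈ -5.8587e+8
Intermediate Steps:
b(w) = 4 + 1/(2*w - (-58 + w)*(-7 + w)) (b(w) = 4 + 1/(w + (w - (w - 58)*(w - 7))) = 4 + 1/(w + (w - (-58 + w)*(-7 + w))) = 4 + 1/(2*w - (-58 + w)*(-7 + w)))
(-35373 + 23487)*(b(1/(18 - 110)) + 49287) = (-35373 + 23487)*((1623 - 268/(18 - 110) + 4*(1/(18 - 110))²)/(406 + (1/(18 - 110))² - 67/(18 - 110)) + 49287) = -11886*((1623 - 268/(-92) + 4*(1/(-92))²)/(406 + (1/(-92))² - 67/(-92)) + 49287) = -11886*((1623 - 268*(-1/92) + 4*(-1/92)²)/(406 + (-1/92)² - 67*(-1/92)) + 49287) = -11886*((1623 + 67/23 + 4*(1/8464))/(406 + 1/8464 + 67/92) + 49287) = -11886*((1623 + 67/23 + 1/2116)/(3442549/8464) + 49287) = -11886*((8464/3442549)*(3440433/2116) + 49287) = -11886*(13761732/3442549 + 49287) = -11886*169686674295/3442549 = -2016895810670370/3442549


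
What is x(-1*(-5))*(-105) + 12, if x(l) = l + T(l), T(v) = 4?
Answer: -933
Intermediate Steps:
x(l) = 4 + l (x(l) = l + 4 = 4 + l)
x(-1*(-5))*(-105) + 12 = (4 - 1*(-5))*(-105) + 12 = (4 + 5)*(-105) + 12 = 9*(-105) + 12 = -945 + 12 = -933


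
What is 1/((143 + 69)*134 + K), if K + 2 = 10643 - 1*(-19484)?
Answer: 1/58533 ≈ 1.7084e-5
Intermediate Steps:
K = 30125 (K = -2 + (10643 - 1*(-19484)) = -2 + (10643 + 19484) = -2 + 30127 = 30125)
1/((143 + 69)*134 + K) = 1/((143 + 69)*134 + 30125) = 1/(212*134 + 30125) = 1/(28408 + 30125) = 1/58533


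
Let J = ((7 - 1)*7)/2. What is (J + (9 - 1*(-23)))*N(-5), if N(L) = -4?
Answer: -212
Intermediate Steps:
J = 21 (J = (6*7)*(½) = 42*(½) = 21)
(J + (9 - 1*(-23)))*N(-5) = (21 + (9 - 1*(-23)))*(-4) = (21 + (9 + 23))*(-4) = (21 + 32)*(-4) = 53*(-4) = -212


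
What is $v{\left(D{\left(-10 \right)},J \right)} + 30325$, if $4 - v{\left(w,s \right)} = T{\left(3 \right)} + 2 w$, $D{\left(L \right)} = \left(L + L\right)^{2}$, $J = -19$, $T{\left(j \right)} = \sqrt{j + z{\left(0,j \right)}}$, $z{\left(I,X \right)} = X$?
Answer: $29529 - \sqrt{6} \approx 29527.0$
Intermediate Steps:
$T{\left(j \right)} = \sqrt{2} \sqrt{j}$ ($T{\left(j \right)} = \sqrt{j + j} = \sqrt{2 j} = \sqrt{2} \sqrt{j}$)
$D{\left(L \right)} = 4 L^{2}$ ($D{\left(L \right)} = \left(2 L\right)^{2} = 4 L^{2}$)
$v{\left(w,s \right)} = 4 - \sqrt{6} - 2 w$ ($v{\left(w,s \right)} = 4 - \left(\sqrt{2} \sqrt{3} + 2 w\right) = 4 - \left(\sqrt{6} + 2 w\right) = 4 - \sqrt{6} - 2 w$)
$v{\left(D{\left(-10 \right)},J \right)} + 30325 = \left(4 - \sqrt{6} - 2 \cdot 4 \left(-10\right)^{2}\right) + 30325 = \left(4 - \sqrt{6} - 2 \cdot 4 \cdot 100\right) + 30325 = \left(4 - \sqrt{6} - 800\right) + 30325 = \left(-796 - \sqrt{6}\right) + 30325 = 29529 - \sqrt{6}$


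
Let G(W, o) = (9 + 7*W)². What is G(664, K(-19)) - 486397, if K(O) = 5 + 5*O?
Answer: 21201252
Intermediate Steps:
G(664, K(-19)) - 486397 = (9 + 7*664)² - 486397 = (9 + 4648)² - 486397 = 4657² - 486397 = 21687649 - 486397 = 21201252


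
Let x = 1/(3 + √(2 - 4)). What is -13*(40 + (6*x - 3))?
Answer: -5525/11 + 78*I*√2/11 ≈ -502.27 + 10.028*I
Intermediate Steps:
x = 1/(3 + I*√2) (x = 1/(3 + √(-2)) = 1/(3 + I*√2) ≈ 0.27273 - 0.12856*I)
-13*(40 + (6*x - 3)) = -13*(40 + (6*(3/11 - I*√2/11) - 3)) = -13*(40 + ((18/11 - 6*I*√2/11) - 3)) = -13*(40 + (-15/11 - 6*I*√2/11)) = -13*(425/11 - 6*I*√2/11) = -5525/11 + 78*I*√2/11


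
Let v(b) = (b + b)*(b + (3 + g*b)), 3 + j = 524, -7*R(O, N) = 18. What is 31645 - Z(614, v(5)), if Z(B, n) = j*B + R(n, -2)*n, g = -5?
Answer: -2020803/7 ≈ -2.8869e+5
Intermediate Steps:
R(O, N) = -18/7 (R(O, N) = -⅐*18 = -18/7)
j = 521 (j = -3 + 524 = 521)
v(b) = 2*b*(3 - 4*b) (v(b) = (b + b)*(b + (3 - 5*b)) = (2*b)*(3 - 4*b) = 2*b*(3 - 4*b))
Z(B, n) = 521*B - 18*n/7
31645 - Z(614, v(5)) = 31645 - (521*614 - 36*5*(3 - 4*5)/7) = 31645 - (319894 - 36*5*(3 - 20)/7) = 31645 - (319894 - 36*5*(-17)/7) = 31645 - (319894 - 18/7*(-170)) = 31645 - (319894 + 3060/7) = 31645 - 1*2242318/7 = 31645 - 2242318/7 = -2020803/7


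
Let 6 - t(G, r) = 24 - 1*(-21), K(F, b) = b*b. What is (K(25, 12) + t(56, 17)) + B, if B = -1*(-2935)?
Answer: 3040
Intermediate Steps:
K(F, b) = b**2
t(G, r) = -39 (t(G, r) = 6 - (24 - 1*(-21)) = 6 - (24 + 21) = 6 - 1*45 = 6 - 45 = -39)
B = 2935
(K(25, 12) + t(56, 17)) + B = (12**2 - 39) + 2935 = (144 - 39) + 2935 = 105 + 2935 = 3040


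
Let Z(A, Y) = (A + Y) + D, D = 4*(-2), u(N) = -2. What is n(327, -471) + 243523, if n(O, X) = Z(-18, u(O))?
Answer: 243495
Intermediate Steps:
D = -8
Z(A, Y) = -8 + A + Y (Z(A, Y) = (A + Y) - 8 = -8 + A + Y)
n(O, X) = -28 (n(O, X) = -8 - 18 - 2 = -28)
n(327, -471) + 243523 = -28 + 243523 = 243495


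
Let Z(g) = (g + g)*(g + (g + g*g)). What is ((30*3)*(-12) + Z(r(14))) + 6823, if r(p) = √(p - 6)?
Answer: 5775 + 32*√2 ≈ 5820.3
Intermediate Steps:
r(p) = √(-6 + p)
Z(g) = 2*g*(g² + 2*g) (Z(g) = (2*g)*(g + (g + g²)) = (2*g)*(g² + 2*g) = 2*g*(g² + 2*g))
((30*3)*(-12) + Z(r(14))) + 6823 = ((30*3)*(-12) + 2*(√(-6 + 14))²*(2 + √(-6 + 14))) + 6823 = (90*(-12) + 2*(√8)²*(2 + √8)) + 6823 = (-1080 + 2*(2*√2)²*(2 + 2*√2)) + 6823 = (-1080 + 2*8*(2 + 2*√2)) + 6823 = (-1080 + (32 + 32*√2)) + 6823 = (-1048 + 32*√2) + 6823 = 5775 + 32*√2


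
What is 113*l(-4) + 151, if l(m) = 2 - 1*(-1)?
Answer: 490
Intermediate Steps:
l(m) = 3 (l(m) = 2 + 1 = 3)
113*l(-4) + 151 = 113*3 + 151 = 339 + 151 = 490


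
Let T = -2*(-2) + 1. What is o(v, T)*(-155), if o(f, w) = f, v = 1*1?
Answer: -155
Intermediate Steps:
v = 1
T = 5 (T = 4 + 1 = 5)
o(v, T)*(-155) = 1*(-155) = -155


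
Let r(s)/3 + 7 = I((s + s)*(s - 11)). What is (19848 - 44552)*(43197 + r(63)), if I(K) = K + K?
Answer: -2037783552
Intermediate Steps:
I(K) = 2*K
r(s) = -21 + 12*s*(-11 + s) (r(s) = -21 + 3*(2*((s + s)*(s - 11))) = -21 + 3*(2*((2*s)*(-11 + s))) = -21 + 3*(2*(2*s*(-11 + s))) = -21 + 3*(4*s*(-11 + s)) = -21 + 12*s*(-11 + s))
(19848 - 44552)*(43197 + r(63)) = (19848 - 44552)*(43197 + (-21 + 12*63*(-11 + 63))) = -24704*(43197 + (-21 + 12*63*52)) = -24704*(43197 + (-21 + 39312)) = -24704*(43197 + 39291) = -24704*82488 = -2037783552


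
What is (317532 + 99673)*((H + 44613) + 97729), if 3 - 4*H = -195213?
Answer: 79747066930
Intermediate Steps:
H = 48804 (H = ¾ - ¼*(-195213) = ¾ + 195213/4 = 48804)
(317532 + 99673)*((H + 44613) + 97729) = (317532 + 99673)*((48804 + 44613) + 97729) = 417205*(93417 + 97729) = 417205*191146 = 79747066930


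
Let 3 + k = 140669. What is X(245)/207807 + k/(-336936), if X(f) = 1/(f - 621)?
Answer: -457958292277/1096943329848 ≈ -0.41749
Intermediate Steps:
k = 140666 (k = -3 + 140669 = 140666)
X(f) = 1/(-621 + f)
X(245)/207807 + k/(-336936) = 1/((-621 + 245)*207807) + 140666/(-336936) = (1/207807)/(-376) + 140666*(-1/336936) = -1/376*1/207807 - 70333/168468 = -1/78135432 - 70333/168468 = -457958292277/1096943329848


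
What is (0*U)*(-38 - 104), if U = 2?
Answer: 0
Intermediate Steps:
(0*U)*(-38 - 104) = (0*2)*(-38 - 104) = 0*(-142) = 0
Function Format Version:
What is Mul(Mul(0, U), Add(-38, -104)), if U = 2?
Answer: 0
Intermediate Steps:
Mul(Mul(0, U), Add(-38, -104)) = Mul(Mul(0, 2), Add(-38, -104)) = Mul(0, -142) = 0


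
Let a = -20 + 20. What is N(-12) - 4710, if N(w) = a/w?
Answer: -4710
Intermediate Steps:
a = 0
N(w) = 0 (N(w) = 0/w = 0)
N(-12) - 4710 = 0 - 4710 = -4710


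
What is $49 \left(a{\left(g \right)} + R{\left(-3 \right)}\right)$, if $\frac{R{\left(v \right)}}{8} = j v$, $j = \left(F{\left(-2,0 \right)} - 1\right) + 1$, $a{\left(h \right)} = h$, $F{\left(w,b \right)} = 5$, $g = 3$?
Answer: $-5733$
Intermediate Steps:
$j = 5$ ($j = \left(5 - 1\right) + 1 = 4 + 1 = 5$)
$R{\left(v \right)} = 40 v$ ($R{\left(v \right)} = 8 \cdot 5 v = 40 v$)
$49 \left(a{\left(g \right)} + R{\left(-3 \right)}\right) = 49 \left(3 + 40 \left(-3\right)\right) = 49 \left(3 - 120\right) = 49 \left(-117\right) = -5733$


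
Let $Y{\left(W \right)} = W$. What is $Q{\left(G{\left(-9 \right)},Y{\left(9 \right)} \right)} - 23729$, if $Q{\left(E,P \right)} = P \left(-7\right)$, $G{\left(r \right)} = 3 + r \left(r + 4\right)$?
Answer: $-23792$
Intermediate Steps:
$G{\left(r \right)} = 3 + r \left(4 + r\right)$
$Q{\left(E,P \right)} = - 7 P$
$Q{\left(G{\left(-9 \right)},Y{\left(9 \right)} \right)} - 23729 = \left(-7\right) 9 - 23729 = -63 - 23729 = -23792$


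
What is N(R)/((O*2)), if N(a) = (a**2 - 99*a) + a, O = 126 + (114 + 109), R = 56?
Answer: -1176/349 ≈ -3.3696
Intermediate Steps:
O = 349 (O = 126 + 223 = 349)
N(a) = a**2 - 98*a
N(R)/((O*2)) = (56*(-98 + 56))/((349*2)) = (56*(-42))/698 = -2352*1/698 = -1176/349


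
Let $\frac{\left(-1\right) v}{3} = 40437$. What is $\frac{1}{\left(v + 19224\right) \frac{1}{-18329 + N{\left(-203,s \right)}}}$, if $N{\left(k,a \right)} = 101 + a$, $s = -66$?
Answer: $\frac{6098}{34029} \approx 0.1792$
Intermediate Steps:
$v = -121311$ ($v = \left(-3\right) 40437 = -121311$)
$\frac{1}{\left(v + 19224\right) \frac{1}{-18329 + N{\left(-203,s \right)}}} = \frac{1}{\left(-121311 + 19224\right) \frac{1}{-18329 + \left(101 - 66\right)}} = \frac{1}{\left(-102087\right) \frac{1}{-18329 + 35}} = \frac{1}{\left(-102087\right) \frac{1}{-18294}} = \frac{1}{\left(-102087\right) \left(- \frac{1}{18294}\right)} = \frac{1}{\frac{34029}{6098}} = \frac{6098}{34029}$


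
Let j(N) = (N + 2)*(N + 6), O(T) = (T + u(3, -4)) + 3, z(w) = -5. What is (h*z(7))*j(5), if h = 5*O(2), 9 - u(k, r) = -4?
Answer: -34650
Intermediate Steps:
u(k, r) = 13 (u(k, r) = 9 - 1*(-4) = 9 + 4 = 13)
O(T) = 16 + T (O(T) = (T + 13) + 3 = (13 + T) + 3 = 16 + T)
j(N) = (2 + N)*(6 + N)
h = 90 (h = 5*(16 + 2) = 5*18 = 90)
(h*z(7))*j(5) = (90*(-5))*(12 + 5² + 8*5) = -450*(12 + 25 + 40) = -450*77 = -34650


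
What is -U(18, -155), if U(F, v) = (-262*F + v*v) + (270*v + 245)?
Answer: 22296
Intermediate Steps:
U(F, v) = 245 + v**2 - 262*F + 270*v (U(F, v) = (-262*F + v**2) + (245 + 270*v) = (v**2 - 262*F) + (245 + 270*v) = 245 + v**2 - 262*F + 270*v)
-U(18, -155) = -(245 + (-155)**2 - 262*18 + 270*(-155)) = -(245 + 24025 - 4716 - 41850) = -1*(-22296) = 22296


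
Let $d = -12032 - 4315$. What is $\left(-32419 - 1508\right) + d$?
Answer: $-50274$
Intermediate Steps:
$d = -16347$ ($d = -12032 - 4315 = -16347$)
$\left(-32419 - 1508\right) + d = \left(-32419 - 1508\right) - 16347 = -33927 - 16347 = -50274$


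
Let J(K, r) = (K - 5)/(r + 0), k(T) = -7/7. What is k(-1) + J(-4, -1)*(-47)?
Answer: -424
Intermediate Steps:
k(T) = -1 (k(T) = -7*⅐ = -1)
J(K, r) = (-5 + K)/r
k(-1) + J(-4, -1)*(-47) = -1 + ((-5 - 4)/(-1))*(-47) = -1 - 1*(-9)*(-47) = -1 + 9*(-47) = -1 - 423 = -424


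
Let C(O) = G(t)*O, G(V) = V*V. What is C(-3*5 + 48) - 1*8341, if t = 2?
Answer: -8209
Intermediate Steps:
G(V) = V**2
C(O) = 4*O (C(O) = 2**2*O = 4*O)
C(-3*5 + 48) - 1*8341 = 4*(-3*5 + 48) - 1*8341 = 4*(-15 + 48) - 8341 = 4*33 - 8341 = 132 - 8341 = -8209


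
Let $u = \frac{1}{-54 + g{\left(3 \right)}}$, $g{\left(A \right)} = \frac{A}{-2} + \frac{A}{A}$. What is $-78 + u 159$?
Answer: $- \frac{8820}{109} \approx -80.917$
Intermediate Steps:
$g{\left(A \right)} = 1 - \frac{A}{2}$ ($g{\left(A \right)} = A \left(- \frac{1}{2}\right) + 1 = - \frac{A}{2} + 1 = 1 - \frac{A}{2}$)
$u = - \frac{2}{109}$ ($u = \frac{1}{-54 + \left(1 - \frac{3}{2}\right)} = \frac{1}{-54 - \frac{1}{2}} = \frac{1}{- \frac{109}{2}} = - \frac{2}{109} \approx -0.018349$)
$-78 + u 159 = -78 - \frac{318}{109} = - \frac{8820}{109}$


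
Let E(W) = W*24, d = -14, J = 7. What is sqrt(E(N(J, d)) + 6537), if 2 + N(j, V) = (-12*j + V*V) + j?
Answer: sqrt(9345) ≈ 96.670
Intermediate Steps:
N(j, V) = -2 + V**2 - 11*j (N(j, V) = -2 + ((-12*j + V*V) + j) = -2 + ((-12*j + V**2) + j) = -2 + ((V**2 - 12*j) + j) = -2 + (V**2 - 11*j) = -2 + V**2 - 11*j)
E(W) = 24*W
sqrt(E(N(J, d)) + 6537) = sqrt(24*(-2 + (-14)**2 - 11*7) + 6537) = sqrt(24*(-2 + 196 - 77) + 6537) = sqrt(24*117 + 6537) = sqrt(2808 + 6537) = sqrt(9345)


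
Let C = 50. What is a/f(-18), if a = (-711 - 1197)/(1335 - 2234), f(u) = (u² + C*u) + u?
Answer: -106/29667 ≈ -0.0035730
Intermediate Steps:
f(u) = u² + 51*u (f(u) = (u² + 50*u) + u = u² + 51*u)
a = 1908/899 (a = -1908/(-899) = -1908*(-1/899) = 1908/899 ≈ 2.1224)
a/f(-18) = 1908/(899*((-18*(51 - 18)))) = 1908/(899*((-18*33))) = (1908/899)/(-594) = (1908/899)*(-1/594) = -106/29667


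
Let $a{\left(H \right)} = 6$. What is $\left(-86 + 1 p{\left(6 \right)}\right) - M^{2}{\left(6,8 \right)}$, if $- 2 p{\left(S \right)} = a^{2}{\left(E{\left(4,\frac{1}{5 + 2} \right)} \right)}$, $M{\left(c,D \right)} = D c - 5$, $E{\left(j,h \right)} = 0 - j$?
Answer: $-1953$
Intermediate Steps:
$E{\left(j,h \right)} = - j$
$M{\left(c,D \right)} = -5 + D c$
$p{\left(S \right)} = -18$ ($p{\left(S \right)} = - \frac{6^{2}}{2} = \left(- \frac{1}{2}\right) 36 = -18$)
$\left(-86 + 1 p{\left(6 \right)}\right) - M^{2}{\left(6,8 \right)} = \left(-86 + 1 \left(-18\right)\right) - \left(-5 + 8 \cdot 6\right)^{2} = \left(-86 - 18\right) - \left(-5 + 48\right)^{2} = -104 - 43^{2} = -104 - 1849 = -1953$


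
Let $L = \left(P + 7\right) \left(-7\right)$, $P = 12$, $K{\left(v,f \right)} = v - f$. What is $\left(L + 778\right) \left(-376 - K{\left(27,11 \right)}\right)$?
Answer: $-252840$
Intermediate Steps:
$L = -133$ ($L = \left(12 + 7\right) \left(-7\right) = 19 \left(-7\right) = -133$)
$\left(L + 778\right) \left(-376 - K{\left(27,11 \right)}\right) = \left(-133 + 778\right) \left(-376 - \left(27 - 11\right)\right) = 645 \left(-376 - \left(27 - 11\right)\right) = 645 \left(-376 - 16\right) = 645 \left(-392\right) = -252840$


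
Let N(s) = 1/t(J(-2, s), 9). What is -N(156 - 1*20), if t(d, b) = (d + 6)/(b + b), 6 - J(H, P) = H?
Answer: -9/7 ≈ -1.2857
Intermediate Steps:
J(H, P) = 6 - H
t(d, b) = (6 + d)/(2*b) (t(d, b) = (6 + d)/((2*b)) = (6 + d)*(1/(2*b)) = (6 + d)/(2*b))
N(s) = 9/7 (N(s) = 1/((½)*(6 + (6 - 1*(-2)))/9) = 1/((½)*(⅑)*(6 + (6 + 2))) = 1/((½)*(⅑)*(6 + 8)) = 1/((½)*(⅑)*14) = 1/(7/9) = 9/7)
-N(156 - 1*20) = -1*9/7 = -9/7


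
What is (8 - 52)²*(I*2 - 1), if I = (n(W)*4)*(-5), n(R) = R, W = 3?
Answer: -234256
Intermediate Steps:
I = -60 (I = (3*4)*(-5) = 12*(-5) = -60)
(8 - 52)²*(I*2 - 1) = (8 - 52)²*(-60*2 - 1) = (-44)²*(-120 - 1) = 1936*(-121) = -234256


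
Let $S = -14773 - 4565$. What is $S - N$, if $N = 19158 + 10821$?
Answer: $-49317$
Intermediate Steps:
$S = -19338$
$N = 29979$
$S - N = -19338 - 29979 = -49317$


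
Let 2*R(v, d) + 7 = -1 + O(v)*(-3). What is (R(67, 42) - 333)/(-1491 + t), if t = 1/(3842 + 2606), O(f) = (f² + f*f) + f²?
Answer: 132425800/9613967 ≈ 13.774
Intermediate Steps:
O(f) = 3*f² (O(f) = (f² + f²) + f² = 2*f² + f² = 3*f²)
R(v, d) = -4 - 9*v²/2 (R(v, d) = -7/2 + (-1 + (3*v²)*(-3))/2 = -7/2 + (-1 - 9*v²)/2 = -7/2 + (-½ - 9*v²/2) = -4 - 9*v²/2)
t = 1/6448 ≈ 0.00015509
(R(67, 42) - 333)/(-1491 + t) = ((-4 - 9/2*67²) - 333)/(-1491 + 1/6448) = ((-4 - 9/2*4489) - 333)/(-9613967/6448) = ((-4 - 40401/2) - 333)*(-6448/9613967) = (-40409/2 - 333)*(-6448/9613967) = -41075/2*(-6448/9613967) = 132425800/9613967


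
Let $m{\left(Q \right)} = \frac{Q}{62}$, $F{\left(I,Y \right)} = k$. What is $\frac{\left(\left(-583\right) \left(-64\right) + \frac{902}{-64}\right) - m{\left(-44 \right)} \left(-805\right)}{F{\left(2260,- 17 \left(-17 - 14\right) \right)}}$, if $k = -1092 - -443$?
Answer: $- \frac{3312073}{58528} \approx -56.59$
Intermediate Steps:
$k = -649$ ($k = -1092 + 443 = -649$)
$F{\left(I,Y \right)} = -649$
$m{\left(Q \right)} = \frac{Q}{62}$ ($m{\left(Q \right)} = Q \frac{1}{62} = \frac{Q}{62}$)
$\frac{\left(\left(-583\right) \left(-64\right) + \frac{902}{-64}\right) - m{\left(-44 \right)} \left(-805\right)}{F{\left(2260,- 17 \left(-17 - 14\right) \right)}} = \frac{\left(\left(-583\right) \left(-64\right) + \frac{902}{-64}\right) - \frac{1}{62} \left(-44\right) \left(-805\right)}{-649} = \left(\left(37312 + 902 \left(- \frac{1}{64}\right)\right) - \left(- \frac{22}{31}\right) \left(-805\right)\right) \left(- \frac{1}{649}\right) = \left(\left(37312 - \frac{451}{32}\right) - \frac{17710}{31}\right) \left(- \frac{1}{649}\right) = \left(\frac{1193533}{32} - \frac{17710}{31}\right) \left(- \frac{1}{649}\right) = \frac{36432803}{992} \left(- \frac{1}{649}\right) = - \frac{3312073}{58528}$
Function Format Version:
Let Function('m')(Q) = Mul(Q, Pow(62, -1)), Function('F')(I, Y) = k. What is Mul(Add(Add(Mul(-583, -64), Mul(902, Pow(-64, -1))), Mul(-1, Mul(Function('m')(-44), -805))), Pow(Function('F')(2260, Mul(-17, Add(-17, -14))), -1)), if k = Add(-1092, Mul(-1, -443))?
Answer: Rational(-3312073, 58528) ≈ -56.590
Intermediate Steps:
k = -649 (k = Add(-1092, 443) = -649)
Function('F')(I, Y) = -649
Function('m')(Q) = Mul(Rational(1, 62), Q) (Function('m')(Q) = Mul(Q, Rational(1, 62)) = Mul(Rational(1, 62), Q))
Mul(Add(Add(Mul(-583, -64), Mul(902, Pow(-64, -1))), Mul(-1, Mul(Function('m')(-44), -805))), Pow(Function('F')(2260, Mul(-17, Add(-17, -14))), -1)) = Mul(Add(Add(Mul(-583, -64), Mul(902, Pow(-64, -1))), Mul(-1, Mul(Mul(Rational(1, 62), -44), -805))), Pow(-649, -1)) = Mul(Add(Add(37312, Mul(902, Rational(-1, 64))), Mul(-1, Mul(Rational(-22, 31), -805))), Rational(-1, 649)) = Mul(Add(Add(37312, Rational(-451, 32)), Mul(-1, Rational(17710, 31))), Rational(-1, 649)) = Mul(Add(Rational(1193533, 32), Rational(-17710, 31)), Rational(-1, 649)) = Mul(Rational(36432803, 992), Rational(-1, 649)) = Rational(-3312073, 58528)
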